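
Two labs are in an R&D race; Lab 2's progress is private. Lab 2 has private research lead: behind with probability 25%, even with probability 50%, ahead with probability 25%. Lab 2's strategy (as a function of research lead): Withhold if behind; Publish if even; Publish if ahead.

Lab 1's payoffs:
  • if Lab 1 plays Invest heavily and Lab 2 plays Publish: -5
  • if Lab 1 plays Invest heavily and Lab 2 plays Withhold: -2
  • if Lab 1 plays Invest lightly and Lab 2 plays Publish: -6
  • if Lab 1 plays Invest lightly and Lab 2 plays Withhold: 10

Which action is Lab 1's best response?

Invest lightly

Compute Lab 1's expected payoff for each action, taking the expectation over Lab 2's type.
E[Invest heavily] = 0.25·(-2) + 0.5·(-5) + 0.25·(-5) = -4.25
E[Invest lightly] = 0.25·(10) + 0.5·(-6) + 0.25·(-6) = -2
Best response: Invest lightly (-2 is the largest).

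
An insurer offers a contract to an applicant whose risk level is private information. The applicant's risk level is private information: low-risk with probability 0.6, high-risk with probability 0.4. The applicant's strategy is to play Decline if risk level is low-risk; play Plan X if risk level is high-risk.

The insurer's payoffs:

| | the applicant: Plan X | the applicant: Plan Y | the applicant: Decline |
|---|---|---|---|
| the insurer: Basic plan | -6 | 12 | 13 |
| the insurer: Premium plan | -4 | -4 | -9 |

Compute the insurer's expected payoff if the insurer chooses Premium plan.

E[Premium plan] = 0.6·(-9) + 0.4·(-4) = (-5.4) + (-1.6) = -7

-7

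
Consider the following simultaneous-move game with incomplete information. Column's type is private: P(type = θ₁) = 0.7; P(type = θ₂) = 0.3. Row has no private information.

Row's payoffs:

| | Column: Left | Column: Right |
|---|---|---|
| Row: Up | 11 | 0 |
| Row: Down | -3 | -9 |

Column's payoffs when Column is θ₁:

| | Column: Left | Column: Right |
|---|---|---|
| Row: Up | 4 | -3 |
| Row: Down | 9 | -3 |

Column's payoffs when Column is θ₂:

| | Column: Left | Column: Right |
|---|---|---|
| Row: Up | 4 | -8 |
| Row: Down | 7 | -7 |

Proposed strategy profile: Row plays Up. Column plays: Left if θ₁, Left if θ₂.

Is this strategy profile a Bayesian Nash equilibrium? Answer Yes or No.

Yes

Row plays Up: E[Up] = 0.7·(11) + 0.3·(11) = 11; E[Down] = -3. Best-responding. ✓
Column (type θ₁), facing Up: Left gives 4, Right gives -3. Proposed Left is best. ✓
Column (type θ₂), facing Up: Left gives 4, Right gives -8. Proposed Left is best. ✓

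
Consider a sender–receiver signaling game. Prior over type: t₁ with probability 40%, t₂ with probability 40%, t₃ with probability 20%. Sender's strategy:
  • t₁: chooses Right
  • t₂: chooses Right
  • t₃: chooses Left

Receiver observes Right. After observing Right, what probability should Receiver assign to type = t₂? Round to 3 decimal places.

0.500

P(Right) = 0.4·1 + 0.4·1 + 0.2·0 = 0.8
P(t₂ | Right) = (0.4·1) / 0.8 = 0.4 / 0.8 = 0.5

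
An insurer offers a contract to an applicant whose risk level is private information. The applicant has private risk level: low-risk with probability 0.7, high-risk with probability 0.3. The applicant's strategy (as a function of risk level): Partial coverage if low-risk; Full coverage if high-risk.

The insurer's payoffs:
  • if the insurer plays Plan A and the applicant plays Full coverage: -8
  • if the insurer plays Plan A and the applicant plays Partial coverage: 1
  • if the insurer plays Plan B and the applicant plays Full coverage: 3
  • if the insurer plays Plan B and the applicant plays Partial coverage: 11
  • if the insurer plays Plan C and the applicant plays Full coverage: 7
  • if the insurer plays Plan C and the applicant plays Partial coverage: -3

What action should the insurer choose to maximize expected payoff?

Plan B

E[Plan A] = 0.7·(1) + 0.3·(-8) = -1.7
E[Plan B] = 0.7·(11) + 0.3·(3) = 8.6
E[Plan C] = 0.7·(-3) + 0.3·(7) = 0
Best response: Plan B (8.6 is the largest).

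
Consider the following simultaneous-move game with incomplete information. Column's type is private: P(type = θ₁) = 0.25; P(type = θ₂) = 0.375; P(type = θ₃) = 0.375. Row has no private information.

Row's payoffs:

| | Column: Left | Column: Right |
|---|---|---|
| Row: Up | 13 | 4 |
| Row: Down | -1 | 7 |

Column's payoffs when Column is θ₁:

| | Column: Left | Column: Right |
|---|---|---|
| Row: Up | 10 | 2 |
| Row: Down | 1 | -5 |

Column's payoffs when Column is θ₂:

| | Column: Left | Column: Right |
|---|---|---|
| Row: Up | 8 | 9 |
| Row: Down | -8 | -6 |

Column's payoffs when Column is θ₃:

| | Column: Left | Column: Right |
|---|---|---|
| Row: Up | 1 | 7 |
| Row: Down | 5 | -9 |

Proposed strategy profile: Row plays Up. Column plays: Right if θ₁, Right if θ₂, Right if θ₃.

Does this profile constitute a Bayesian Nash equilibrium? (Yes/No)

No

Row plays Up: E[Up] = 0.25·(4) + 0.375·(4) + 0.375·(4) = 4; E[Down] = 7. Not best-responding. ✗
Column (type θ₁), facing Up: Left gives 10, Right gives 2. Proposed Right is not best — profitable deviation exists. ✗
Column (type θ₂), facing Up: Left gives 8, Right gives 9. Proposed Right is best. ✓
Column (type θ₃), facing Up: Left gives 1, Right gives 7. Proposed Right is best. ✓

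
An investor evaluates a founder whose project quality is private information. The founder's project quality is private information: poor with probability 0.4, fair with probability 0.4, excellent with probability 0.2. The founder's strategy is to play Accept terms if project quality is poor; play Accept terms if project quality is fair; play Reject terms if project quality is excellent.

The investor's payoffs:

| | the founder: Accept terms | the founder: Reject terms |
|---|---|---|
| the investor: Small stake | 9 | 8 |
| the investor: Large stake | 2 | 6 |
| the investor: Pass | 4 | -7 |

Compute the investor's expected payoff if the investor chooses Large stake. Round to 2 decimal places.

2.80

E[Large stake] = 0.4·2 + 0.4·2 + 0.2·6 = 0.8 + 0.8 + 1.2 = 2.8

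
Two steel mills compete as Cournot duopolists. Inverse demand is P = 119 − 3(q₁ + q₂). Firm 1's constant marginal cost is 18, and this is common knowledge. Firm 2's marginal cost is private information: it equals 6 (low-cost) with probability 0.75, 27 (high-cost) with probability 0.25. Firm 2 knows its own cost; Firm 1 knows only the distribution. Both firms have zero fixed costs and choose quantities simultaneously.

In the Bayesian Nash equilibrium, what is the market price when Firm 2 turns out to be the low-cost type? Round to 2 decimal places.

46.79

Each type of Firm 2 best-responds to q₁; Firm 1 best-responds to the expected q₂ over Firm 2's types.
Firm 2 with cost c maximizes (119 − 3(q₁+q₂) − c)·q₂, giving q₂(c) = (119 − c − 3q₁)/6.
E[c₂] = 0.75·6 + 0.25·27 = 11.25
Firm 1's FOC against E[q₂] yields q₁ = (119 − 2·18 + E[c₂])/9 = (119 − 36 + 11.25)/9 = 10.4722.
q₂(low-cost) = 13.5972, so P = 119 − 3·(10.4722 + 13.5972) = 46.7917.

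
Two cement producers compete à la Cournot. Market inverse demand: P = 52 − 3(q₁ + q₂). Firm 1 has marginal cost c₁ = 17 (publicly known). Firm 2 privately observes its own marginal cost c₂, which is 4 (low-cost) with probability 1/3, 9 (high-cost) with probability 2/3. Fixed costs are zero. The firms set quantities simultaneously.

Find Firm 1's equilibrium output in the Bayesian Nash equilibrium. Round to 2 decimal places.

Each type of Firm 2 best-responds to q₁; Firm 1 best-responds to the expected q₂ over Firm 2's types.
Firm 2 with cost c maximizes (52 − 3(q₁+q₂) − c)·q₂, giving q₂(c) = (52 − c − 3q₁)/6.
E[c₂] = 1/3·4 + 2/3·9 = 7.33333
Firm 1's FOC against E[q₂] yields q₁ = (52 − 2·17 + E[c₂])/9 = (52 − 34 + 7.33333)/9 = 2.81481.

2.81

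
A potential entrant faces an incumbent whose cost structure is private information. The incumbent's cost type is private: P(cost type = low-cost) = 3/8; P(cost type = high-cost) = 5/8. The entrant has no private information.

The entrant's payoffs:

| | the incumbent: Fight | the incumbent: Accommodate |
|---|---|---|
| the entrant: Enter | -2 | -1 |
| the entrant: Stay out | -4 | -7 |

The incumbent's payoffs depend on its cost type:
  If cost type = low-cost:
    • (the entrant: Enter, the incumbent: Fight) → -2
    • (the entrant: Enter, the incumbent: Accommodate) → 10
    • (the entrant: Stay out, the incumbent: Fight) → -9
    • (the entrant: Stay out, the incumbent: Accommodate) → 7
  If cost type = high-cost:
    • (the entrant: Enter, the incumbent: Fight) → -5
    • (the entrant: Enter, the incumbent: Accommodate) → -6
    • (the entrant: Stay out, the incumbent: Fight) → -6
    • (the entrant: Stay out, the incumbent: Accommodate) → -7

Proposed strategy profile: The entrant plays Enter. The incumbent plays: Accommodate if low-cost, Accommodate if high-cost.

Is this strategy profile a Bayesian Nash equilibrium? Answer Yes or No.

No

A profile is a BNE iff every type of every player is best-responding given beliefs about the other side.
The entrant plays Enter: E[Enter] = 3/8·(-1) + 5/8·(-1) = -1; E[Stay out] = -7. Best-responding. ✓
The incumbent (cost type low-cost), facing Enter: Fight gives -2, Accommodate gives 10. Proposed Accommodate is best. ✓
The incumbent (cost type high-cost), facing Enter: Fight gives -5, Accommodate gives -6. Proposed Accommodate is not best — profitable deviation exists. ✗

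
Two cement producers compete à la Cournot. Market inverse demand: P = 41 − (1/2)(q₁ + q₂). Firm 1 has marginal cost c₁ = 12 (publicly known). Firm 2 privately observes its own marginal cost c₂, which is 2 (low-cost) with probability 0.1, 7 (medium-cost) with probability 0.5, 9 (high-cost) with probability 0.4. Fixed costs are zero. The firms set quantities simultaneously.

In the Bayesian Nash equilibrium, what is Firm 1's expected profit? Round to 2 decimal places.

131.22

Type-c best response for Firm 2: q₂(c) = (41 − c) − q₁/2.
Firm 1 maximizes expected profit; its first-order condition is 41 − q₁ − (1/2)E[q₂] − 12 = 0.
Substituting E[q₂] and solving: E[c₂] = 7.3, so q₁ = (41 − 2·12 + 7.3)/(3/2) = 16.2.
E[P] = 41 − (1/2)·(q₁ + E[q₂]) = 20.1; Firm 1's expected profit = (E[P] − 12)·q₁ = (20.1 − 12)·16.2 = 131.22.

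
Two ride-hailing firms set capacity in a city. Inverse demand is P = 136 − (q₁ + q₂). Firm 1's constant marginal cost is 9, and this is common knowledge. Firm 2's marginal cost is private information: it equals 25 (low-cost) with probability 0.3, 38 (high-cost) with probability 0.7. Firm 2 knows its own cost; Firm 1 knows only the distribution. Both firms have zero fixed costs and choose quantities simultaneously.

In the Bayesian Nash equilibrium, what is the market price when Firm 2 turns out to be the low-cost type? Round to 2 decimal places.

Firm 2 with cost c maximizes (136 − (q₁+q₂) − c)·q₂, giving q₂(c) = (136 − c − q₁)/2.
E[c₂] = 0.3·25 + 0.7·38 = 34.1
Firm 1's FOC against E[q₂] yields q₁ = (136 − 2·9 + E[c₂])/3 = (136 − 18 + 34.1)/3 = 50.7.
q₂(low-cost) = 30.15, so P = 136 − (50.7 + 30.15) = 55.15.

55.15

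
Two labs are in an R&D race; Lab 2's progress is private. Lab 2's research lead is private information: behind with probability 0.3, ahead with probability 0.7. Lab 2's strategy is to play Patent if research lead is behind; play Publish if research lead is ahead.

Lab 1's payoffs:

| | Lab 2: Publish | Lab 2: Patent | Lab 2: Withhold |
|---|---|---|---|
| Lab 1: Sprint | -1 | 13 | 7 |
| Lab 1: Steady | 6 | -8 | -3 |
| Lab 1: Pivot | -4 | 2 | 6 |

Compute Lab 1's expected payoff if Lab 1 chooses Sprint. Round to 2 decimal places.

E[Sprint] = 0.3·13 + 0.7·(-1) = 3.9 + (-0.7) = 3.2

3.20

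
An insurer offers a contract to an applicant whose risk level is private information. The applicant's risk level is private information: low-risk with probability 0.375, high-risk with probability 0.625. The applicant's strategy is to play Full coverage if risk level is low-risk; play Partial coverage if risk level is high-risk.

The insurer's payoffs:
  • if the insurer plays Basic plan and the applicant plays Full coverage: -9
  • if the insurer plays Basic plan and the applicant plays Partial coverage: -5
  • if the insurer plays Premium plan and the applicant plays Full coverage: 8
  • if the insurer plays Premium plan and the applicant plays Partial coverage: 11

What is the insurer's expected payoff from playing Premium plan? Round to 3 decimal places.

E[Premium plan] = 0.375·8 + 0.625·11 = 3 + 6.875 = 9.875

9.875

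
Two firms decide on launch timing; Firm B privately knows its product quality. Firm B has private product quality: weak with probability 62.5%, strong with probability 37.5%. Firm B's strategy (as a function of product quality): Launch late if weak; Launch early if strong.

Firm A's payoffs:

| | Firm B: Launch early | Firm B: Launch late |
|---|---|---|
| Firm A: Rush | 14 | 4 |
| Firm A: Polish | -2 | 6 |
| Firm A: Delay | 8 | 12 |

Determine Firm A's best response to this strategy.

E[Rush] = 0.625·(4) + 0.375·(14) = 7.75
E[Polish] = 0.625·(6) + 0.375·(-2) = 3
E[Delay] = 0.625·(12) + 0.375·(8) = 10.5
Best response: Delay (10.5 is the largest).

Delay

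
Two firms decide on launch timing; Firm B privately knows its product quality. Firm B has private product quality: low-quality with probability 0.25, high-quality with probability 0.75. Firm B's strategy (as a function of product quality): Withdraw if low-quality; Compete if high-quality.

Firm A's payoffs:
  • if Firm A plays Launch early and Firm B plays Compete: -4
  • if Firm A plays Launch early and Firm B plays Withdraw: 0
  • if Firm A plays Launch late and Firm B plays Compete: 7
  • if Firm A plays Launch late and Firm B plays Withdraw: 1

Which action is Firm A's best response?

Launch late

E[Launch early] = 0.25·(0) + 0.75·(-4) = -3
E[Launch late] = 0.25·(1) + 0.75·(7) = 5.5
Best response: Launch late (5.5 is the largest).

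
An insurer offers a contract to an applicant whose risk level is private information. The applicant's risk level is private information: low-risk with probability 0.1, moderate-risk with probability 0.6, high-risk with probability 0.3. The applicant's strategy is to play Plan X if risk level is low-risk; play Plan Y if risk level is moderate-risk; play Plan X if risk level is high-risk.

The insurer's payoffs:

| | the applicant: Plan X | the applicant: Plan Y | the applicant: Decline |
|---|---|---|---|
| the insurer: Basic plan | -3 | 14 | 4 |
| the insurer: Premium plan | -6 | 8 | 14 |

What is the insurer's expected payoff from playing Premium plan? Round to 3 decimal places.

2.400

Take the expectation over the applicant's risk level, weighting each type's action by its prior probability.
E[Premium plan] = 0.1·(-6) + 0.6·8 + 0.3·(-6) = (-0.6) + 4.8 + (-1.8) = 2.4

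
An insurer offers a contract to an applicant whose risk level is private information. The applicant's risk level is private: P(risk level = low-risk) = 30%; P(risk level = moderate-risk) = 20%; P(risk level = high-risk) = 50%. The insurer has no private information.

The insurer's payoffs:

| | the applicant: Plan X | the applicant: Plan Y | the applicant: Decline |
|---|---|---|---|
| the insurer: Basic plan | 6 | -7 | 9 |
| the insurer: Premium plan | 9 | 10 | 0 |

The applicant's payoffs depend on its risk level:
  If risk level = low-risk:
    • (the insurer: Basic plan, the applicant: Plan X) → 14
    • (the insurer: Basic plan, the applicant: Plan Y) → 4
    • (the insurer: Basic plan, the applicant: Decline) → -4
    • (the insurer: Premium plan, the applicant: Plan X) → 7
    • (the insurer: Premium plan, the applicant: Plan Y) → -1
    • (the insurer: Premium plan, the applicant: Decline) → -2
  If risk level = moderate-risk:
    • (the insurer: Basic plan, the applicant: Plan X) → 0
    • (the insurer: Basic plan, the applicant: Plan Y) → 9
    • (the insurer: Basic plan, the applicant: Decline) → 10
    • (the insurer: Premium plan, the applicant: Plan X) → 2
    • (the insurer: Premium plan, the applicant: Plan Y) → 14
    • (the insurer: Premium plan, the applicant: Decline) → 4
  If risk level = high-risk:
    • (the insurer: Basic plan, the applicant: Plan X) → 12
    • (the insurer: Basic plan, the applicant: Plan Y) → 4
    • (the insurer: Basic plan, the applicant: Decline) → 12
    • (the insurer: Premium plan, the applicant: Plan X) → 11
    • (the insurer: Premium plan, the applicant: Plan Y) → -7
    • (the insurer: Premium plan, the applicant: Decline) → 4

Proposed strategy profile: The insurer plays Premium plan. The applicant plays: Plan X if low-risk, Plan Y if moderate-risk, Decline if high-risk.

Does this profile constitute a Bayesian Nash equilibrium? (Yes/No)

No

A profile is a BNE iff every type of every player is best-responding given beliefs about the other side.
The insurer plays Premium plan: E[Premium plan] = 0.3·(9) + 0.2·(10) + 0.5·(0) = 4.7; E[Basic plan] = 4.9. Not best-responding. ✗
The applicant (risk level low-risk), facing Premium plan: Plan X gives 7, Plan Y gives -1, Decline gives -2. Proposed Plan X is best. ✓
The applicant (risk level moderate-risk), facing Premium plan: Plan X gives 2, Plan Y gives 14, Decline gives 4. Proposed Plan Y is best. ✓
The applicant (risk level high-risk), facing Premium plan: Plan X gives 11, Plan Y gives -7, Decline gives 4. Proposed Decline is not best — profitable deviation exists. ✗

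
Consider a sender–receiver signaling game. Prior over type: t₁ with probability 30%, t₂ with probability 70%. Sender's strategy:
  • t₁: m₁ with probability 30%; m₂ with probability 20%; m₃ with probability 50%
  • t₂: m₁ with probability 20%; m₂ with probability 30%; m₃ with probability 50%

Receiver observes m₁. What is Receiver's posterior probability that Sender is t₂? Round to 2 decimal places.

0.61

Apply Bayes' rule using the sender's strategy as the likelihood.
P(m₁) = 0.3·0.3 + 0.7·0.2 = 0.23
P(t₂ | m₁) = (0.7·0.2) / 0.23 = 0.14 / 0.23 = 0.608696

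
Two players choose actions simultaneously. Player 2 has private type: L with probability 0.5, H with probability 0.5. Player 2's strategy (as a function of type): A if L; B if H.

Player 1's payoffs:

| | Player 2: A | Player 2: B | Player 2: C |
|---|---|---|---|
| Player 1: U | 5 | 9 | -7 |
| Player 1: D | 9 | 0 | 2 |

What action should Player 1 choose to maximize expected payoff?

U

E[U] = 0.5·(5) + 0.5·(9) = 7
E[D] = 0.5·(9) + 0.5·(0) = 4.5
Best response: U (7 is the largest).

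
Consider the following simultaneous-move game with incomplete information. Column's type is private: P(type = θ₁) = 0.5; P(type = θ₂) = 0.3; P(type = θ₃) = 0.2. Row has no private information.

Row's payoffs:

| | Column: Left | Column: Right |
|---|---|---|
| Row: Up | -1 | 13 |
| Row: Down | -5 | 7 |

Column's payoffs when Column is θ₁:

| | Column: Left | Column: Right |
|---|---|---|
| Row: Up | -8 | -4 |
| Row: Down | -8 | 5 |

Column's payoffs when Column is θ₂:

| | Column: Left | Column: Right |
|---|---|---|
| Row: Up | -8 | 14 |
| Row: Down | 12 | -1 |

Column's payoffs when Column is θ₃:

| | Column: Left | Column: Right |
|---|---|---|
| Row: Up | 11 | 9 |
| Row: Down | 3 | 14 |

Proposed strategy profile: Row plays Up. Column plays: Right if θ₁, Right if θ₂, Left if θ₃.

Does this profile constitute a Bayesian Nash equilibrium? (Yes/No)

Yes

Row plays Up: E[Up] = 0.5·(13) + 0.3·(13) + 0.2·(-1) = 10.2; E[Down] = 4.6. Best-responding. ✓
Column (type θ₁), facing Up: Left gives -8, Right gives -4. Proposed Right is best. ✓
Column (type θ₂), facing Up: Left gives -8, Right gives 14. Proposed Right is best. ✓
Column (type θ₃), facing Up: Left gives 11, Right gives 9. Proposed Left is best. ✓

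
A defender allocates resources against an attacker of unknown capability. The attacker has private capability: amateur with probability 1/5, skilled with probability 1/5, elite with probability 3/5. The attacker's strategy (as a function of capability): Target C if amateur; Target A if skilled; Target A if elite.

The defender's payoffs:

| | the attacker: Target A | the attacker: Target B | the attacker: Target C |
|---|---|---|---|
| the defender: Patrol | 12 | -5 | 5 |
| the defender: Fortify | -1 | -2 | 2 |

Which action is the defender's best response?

E[Patrol] = 1/5·(5) + 1/5·(12) + 3/5·(12) = 53/5
E[Fortify] = 1/5·(2) + 1/5·(-1) + 3/5·(-1) = -2/5
Best response: Patrol (53/5 is the largest).

Patrol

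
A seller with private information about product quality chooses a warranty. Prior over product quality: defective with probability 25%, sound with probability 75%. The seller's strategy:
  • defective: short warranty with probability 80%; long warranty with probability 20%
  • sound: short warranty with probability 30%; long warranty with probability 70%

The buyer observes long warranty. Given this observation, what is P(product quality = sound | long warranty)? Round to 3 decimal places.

0.913

P(long warranty) = 0.25·0.2 + 0.75·0.7 = 0.575
P(sound | long warranty) = (0.75·0.7) / 0.575 = 0.525 / 0.575 = 0.913043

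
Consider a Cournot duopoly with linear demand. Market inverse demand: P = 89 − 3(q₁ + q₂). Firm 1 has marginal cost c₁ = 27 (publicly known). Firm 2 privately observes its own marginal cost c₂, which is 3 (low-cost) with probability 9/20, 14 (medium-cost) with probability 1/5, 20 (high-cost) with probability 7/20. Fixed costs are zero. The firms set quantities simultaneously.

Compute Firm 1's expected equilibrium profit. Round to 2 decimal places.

78.88

Type-c best response for Firm 2: q₂(c) = (89 − c)/6 − q₁/2.
Firm 1 maximizes expected profit; its first-order condition is 89 − 6q₁ − 3E[q₂] − 27 = 0.
Substituting E[q₂] and solving: E[c₂] = 11.15, so q₁ = (89 − 2·27 + 11.15)/9 = 5.12778.
E[P] = 89 − 3·(q₁ + E[q₂]) = 42.3833; Firm 1's expected profit = (E[P] − 27)·q₁ = (42.3833 − 27)·5.12778 = 78.8823.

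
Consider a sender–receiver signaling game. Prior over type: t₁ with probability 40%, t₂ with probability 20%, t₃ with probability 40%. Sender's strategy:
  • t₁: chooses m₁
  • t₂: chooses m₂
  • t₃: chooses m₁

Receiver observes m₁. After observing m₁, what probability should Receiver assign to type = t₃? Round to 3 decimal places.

P(m₁) = 0.4·1 + 0.2·0 + 0.4·1 = 0.8
P(t₃ | m₁) = (0.4·1) / 0.8 = 0.4 / 0.8 = 0.5

0.500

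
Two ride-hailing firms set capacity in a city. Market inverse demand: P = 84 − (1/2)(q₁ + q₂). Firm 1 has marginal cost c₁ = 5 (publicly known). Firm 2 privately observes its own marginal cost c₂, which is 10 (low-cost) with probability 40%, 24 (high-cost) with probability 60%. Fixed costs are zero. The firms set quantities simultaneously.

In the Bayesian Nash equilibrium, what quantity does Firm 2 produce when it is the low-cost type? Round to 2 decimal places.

Firm 2 with cost c maximizes (84 − (1/2)(q₁+q₂) − c)·q₂, giving q₂(c) = (84 − c − (1/2)q₁).
E[c₂] = 0.4·10 + 0.6·24 = 18.4
Firm 1's FOC against E[q₂] yields q₁ = (84 − 2·5 + E[c₂])/(3/2) = (84 − 10 + 18.4)/(3/2) = 61.6.
q₂(low-cost) = (84 − 10 − (1/2)·61.6) = 43.2.

43.20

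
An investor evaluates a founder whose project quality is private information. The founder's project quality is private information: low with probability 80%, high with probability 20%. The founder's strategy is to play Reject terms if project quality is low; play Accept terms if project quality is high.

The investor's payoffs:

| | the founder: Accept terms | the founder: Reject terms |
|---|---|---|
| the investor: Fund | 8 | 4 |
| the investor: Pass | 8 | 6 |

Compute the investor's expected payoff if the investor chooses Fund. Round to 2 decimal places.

E[Fund] = 0.8·4 + 0.2·8 = 3.2 + 1.6 = 4.8

4.80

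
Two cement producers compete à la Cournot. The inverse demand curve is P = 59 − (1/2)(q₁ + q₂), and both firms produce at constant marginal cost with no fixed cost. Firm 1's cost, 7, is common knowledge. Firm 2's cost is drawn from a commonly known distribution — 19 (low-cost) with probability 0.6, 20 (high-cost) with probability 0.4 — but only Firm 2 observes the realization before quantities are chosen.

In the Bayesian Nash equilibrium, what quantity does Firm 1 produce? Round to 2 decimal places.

Firm 2 with cost c maximizes (59 − (1/2)(q₁+q₂) − c)·q₂, giving q₂(c) = (59 − c − (1/2)q₁).
E[c₂] = 0.6·19 + 0.4·20 = 19.4
Firm 1's FOC against E[q₂] yields q₁ = (59 − 2·7 + E[c₂])/(3/2) = (59 − 14 + 19.4)/(3/2) = 42.9333.

42.93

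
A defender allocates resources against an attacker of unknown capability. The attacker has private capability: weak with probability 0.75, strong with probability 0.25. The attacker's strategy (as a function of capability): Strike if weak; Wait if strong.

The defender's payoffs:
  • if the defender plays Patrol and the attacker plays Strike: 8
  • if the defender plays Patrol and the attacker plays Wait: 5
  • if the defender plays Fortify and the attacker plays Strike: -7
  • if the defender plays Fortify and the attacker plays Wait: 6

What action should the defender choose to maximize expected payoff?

Patrol

E[Patrol] = 0.75·(8) + 0.25·(5) = 7.25
E[Fortify] = 0.75·(-7) + 0.25·(6) = -3.75
Best response: Patrol (7.25 is the largest).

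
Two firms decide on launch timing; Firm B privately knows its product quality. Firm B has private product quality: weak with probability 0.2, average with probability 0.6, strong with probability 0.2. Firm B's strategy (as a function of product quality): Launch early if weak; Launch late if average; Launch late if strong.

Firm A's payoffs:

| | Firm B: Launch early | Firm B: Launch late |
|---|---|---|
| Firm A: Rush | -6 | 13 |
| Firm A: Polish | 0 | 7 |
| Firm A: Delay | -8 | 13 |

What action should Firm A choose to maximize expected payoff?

Compute Firm A's expected payoff for each action, taking the expectation over Firm B's type.
E[Rush] = 0.2·(-6) + 0.6·(13) + 0.2·(13) = 9.2
E[Polish] = 0.2·(0) + 0.6·(7) + 0.2·(7) = 5.6
E[Delay] = 0.2·(-8) + 0.6·(13) + 0.2·(13) = 8.8
Best response: Rush (9.2 is the largest).

Rush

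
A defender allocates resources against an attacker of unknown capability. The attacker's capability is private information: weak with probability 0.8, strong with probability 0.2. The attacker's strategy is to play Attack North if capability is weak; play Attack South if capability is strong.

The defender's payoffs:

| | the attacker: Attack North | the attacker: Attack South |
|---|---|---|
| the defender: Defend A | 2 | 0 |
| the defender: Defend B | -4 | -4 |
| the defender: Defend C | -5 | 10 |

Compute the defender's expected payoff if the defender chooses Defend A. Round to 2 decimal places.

1.60

Take the expectation over the attacker's capability, weighting each type's action by its prior probability.
E[Defend A] = 0.8·2 + 0.2·0 = 1.6 + 0 = 1.6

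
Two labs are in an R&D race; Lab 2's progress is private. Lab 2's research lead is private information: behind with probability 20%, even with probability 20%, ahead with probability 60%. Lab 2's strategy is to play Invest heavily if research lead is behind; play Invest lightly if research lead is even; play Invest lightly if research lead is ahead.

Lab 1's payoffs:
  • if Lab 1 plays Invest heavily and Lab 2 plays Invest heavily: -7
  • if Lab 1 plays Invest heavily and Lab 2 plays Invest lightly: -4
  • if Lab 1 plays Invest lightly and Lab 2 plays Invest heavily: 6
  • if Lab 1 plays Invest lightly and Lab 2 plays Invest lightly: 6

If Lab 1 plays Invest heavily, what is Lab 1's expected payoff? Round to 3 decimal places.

E[Invest heavily] = 0.2·(-7) + 0.2·(-4) + 0.6·(-4) = (-1.4) + (-0.8) + (-2.4) = -4.6

-4.600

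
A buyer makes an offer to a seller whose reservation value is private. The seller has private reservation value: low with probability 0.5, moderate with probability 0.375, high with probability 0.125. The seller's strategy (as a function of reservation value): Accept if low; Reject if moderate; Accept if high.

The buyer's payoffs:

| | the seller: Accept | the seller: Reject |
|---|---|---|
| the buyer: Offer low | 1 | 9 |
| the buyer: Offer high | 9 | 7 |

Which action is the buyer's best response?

Offer high

E[Offer low] = 0.5·(1) + 0.375·(9) + 0.125·(1) = 4
E[Offer high] = 0.5·(9) + 0.375·(7) + 0.125·(9) = 8.25
Best response: Offer high (8.25 is the largest).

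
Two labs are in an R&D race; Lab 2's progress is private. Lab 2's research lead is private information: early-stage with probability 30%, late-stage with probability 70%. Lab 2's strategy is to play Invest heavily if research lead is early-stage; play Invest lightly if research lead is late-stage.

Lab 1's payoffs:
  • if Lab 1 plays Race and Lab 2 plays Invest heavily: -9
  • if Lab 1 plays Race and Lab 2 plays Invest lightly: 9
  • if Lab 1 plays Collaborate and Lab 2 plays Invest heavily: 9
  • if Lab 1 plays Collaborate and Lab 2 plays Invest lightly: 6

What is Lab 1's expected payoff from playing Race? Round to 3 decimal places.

Take the expectation over Lab 2's research lead, weighting each type's action by its prior probability.
E[Race] = 0.3·(-9) + 0.7·9 = (-2.7) + 6.3 = 3.6

3.600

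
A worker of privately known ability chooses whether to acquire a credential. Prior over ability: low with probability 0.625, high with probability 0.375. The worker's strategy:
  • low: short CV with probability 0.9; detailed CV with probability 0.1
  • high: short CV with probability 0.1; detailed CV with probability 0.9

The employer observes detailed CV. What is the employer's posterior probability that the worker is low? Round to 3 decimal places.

P(detailed CV) = 0.625·0.1 + 0.375·0.9 = 0.4
P(low | detailed CV) = (0.625·0.1) / 0.4 = 0.0625 / 0.4 = 0.15625

0.156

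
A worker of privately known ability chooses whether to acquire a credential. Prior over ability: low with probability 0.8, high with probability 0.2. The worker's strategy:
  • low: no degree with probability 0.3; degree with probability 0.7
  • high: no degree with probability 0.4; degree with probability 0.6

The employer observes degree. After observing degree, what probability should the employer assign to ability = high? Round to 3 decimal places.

Apply Bayes' rule using the sender's strategy as the likelihood.
P(degree) = 0.8·0.7 + 0.2·0.6 = 0.68
P(high | degree) = (0.2·0.6) / 0.68 = 0.12 / 0.68 = 0.176471

0.176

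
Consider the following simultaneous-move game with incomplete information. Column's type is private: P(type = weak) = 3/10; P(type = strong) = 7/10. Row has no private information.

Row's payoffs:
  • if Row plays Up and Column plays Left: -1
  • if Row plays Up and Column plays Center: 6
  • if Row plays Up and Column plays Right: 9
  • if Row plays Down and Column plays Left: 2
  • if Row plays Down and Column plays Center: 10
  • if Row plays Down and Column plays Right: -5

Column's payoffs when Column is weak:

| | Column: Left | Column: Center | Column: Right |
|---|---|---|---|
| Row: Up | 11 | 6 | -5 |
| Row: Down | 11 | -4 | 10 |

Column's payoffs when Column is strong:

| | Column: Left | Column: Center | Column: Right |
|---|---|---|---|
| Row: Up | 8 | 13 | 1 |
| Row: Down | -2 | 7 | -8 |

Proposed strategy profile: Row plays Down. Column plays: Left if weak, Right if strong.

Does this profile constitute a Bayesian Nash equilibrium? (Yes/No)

No

Row plays Down: E[Down] = 3/10·(2) + 7/10·(-5) = -29/10; E[Up] = 6. Not best-responding. ✗
Column (type weak), facing Down: Left gives 11, Center gives -4, Right gives 10. Proposed Left is best. ✓
Column (type strong), facing Down: Left gives -2, Center gives 7, Right gives -8. Proposed Right is not best — profitable deviation exists. ✗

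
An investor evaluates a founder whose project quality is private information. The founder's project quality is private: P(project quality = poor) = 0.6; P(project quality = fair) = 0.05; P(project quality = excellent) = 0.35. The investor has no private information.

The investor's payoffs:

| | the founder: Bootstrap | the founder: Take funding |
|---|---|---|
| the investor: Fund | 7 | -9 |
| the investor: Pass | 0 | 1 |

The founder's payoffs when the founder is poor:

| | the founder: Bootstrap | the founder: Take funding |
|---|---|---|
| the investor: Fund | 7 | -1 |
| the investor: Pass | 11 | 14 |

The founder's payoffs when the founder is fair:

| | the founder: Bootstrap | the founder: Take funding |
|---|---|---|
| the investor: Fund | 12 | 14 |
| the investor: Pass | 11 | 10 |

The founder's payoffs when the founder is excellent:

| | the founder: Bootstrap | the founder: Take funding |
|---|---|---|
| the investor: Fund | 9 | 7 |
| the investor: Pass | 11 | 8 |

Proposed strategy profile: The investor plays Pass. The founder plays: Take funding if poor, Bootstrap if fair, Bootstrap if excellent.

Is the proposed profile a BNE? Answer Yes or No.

The investor plays Pass: E[Pass] = 0.6·(1) + 0.05·(0) + 0.35·(0) = 0.6; E[Fund] = -2.6. Best-responding. ✓
The founder (project quality poor), facing Pass: Bootstrap gives 11, Take funding gives 14. Proposed Take funding is best. ✓
The founder (project quality fair), facing Pass: Bootstrap gives 11, Take funding gives 10. Proposed Bootstrap is best. ✓
The founder (project quality excellent), facing Pass: Bootstrap gives 11, Take funding gives 8. Proposed Bootstrap is best. ✓

Yes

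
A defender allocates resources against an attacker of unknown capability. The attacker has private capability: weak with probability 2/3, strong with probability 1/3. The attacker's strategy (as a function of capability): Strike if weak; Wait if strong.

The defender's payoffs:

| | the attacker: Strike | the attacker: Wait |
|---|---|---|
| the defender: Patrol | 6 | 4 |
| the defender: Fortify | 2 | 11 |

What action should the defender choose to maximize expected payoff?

E[Patrol] = 2/3·(6) + 1/3·(4) = 16/3
E[Fortify] = 2/3·(2) + 1/3·(11) = 5
Best response: Patrol (16/3 is the largest).

Patrol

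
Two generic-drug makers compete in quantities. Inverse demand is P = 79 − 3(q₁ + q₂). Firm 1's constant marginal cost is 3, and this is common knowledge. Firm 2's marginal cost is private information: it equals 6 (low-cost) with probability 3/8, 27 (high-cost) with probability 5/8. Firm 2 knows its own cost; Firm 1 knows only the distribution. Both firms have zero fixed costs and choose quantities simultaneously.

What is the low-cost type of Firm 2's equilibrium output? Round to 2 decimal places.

7.05

Each type of Firm 2 best-responds to q₁; Firm 1 best-responds to the expected q₂ over Firm 2's types.
Firm 2 with cost c maximizes (79 − 3(q₁+q₂) − c)·q₂, giving q₂(c) = (79 − c − 3q₁)/6.
E[c₂] = 3/8·6 + 5/8·27 = 19.125
Firm 1's FOC against E[q₂] yields q₁ = (79 − 2·3 + E[c₂])/9 = (79 − 6 + 19.125)/9 = 10.2361.
q₂(low-cost) = (79 − 6 − 3·10.2361)/6 = 7.04861.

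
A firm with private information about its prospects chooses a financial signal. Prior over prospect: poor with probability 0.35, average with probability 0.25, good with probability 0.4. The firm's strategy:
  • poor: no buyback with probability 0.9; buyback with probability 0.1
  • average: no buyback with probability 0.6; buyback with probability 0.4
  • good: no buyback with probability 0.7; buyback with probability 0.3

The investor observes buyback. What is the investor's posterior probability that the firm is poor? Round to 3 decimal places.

0.137

P(buyback) = 0.35·0.1 + 0.25·0.4 + 0.4·0.3 = 0.255
P(poor | buyback) = (0.35·0.1) / 0.255 = 0.035 / 0.255 = 0.137255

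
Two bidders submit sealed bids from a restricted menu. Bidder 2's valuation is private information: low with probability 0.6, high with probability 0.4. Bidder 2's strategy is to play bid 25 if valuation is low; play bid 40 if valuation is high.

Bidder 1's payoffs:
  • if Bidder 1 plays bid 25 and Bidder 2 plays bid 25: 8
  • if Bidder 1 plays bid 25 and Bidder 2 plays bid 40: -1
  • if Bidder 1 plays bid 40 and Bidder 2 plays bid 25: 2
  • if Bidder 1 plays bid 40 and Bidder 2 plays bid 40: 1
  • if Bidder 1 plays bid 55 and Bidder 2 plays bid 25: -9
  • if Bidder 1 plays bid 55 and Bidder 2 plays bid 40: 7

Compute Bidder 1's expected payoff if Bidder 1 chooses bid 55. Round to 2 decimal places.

-2.60

E[bid 55] = 0.6·(-9) + 0.4·7 = (-5.4) + 2.8 = -2.6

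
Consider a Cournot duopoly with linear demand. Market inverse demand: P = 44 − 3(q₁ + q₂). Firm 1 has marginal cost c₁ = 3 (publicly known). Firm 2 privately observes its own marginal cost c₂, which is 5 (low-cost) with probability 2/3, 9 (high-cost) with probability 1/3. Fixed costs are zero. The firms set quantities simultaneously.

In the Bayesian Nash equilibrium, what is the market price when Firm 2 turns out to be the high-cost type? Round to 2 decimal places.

Type-c best response for Firm 2: q₂(c) = (44 − c)/6 − q₁/2.
Firm 1 maximizes expected profit; its first-order condition is 44 − 6q₁ − 3E[q₂] − 3 = 0.
Substituting E[q₂] and solving: E[c₂] = 6.33333, so q₁ = (44 − 2·3 + 6.33333)/9 = 4.92593.
q₂(high-cost) = 3.37037, so P = 44 − 3·(4.92593 + 3.37037) = 19.1111.

19.11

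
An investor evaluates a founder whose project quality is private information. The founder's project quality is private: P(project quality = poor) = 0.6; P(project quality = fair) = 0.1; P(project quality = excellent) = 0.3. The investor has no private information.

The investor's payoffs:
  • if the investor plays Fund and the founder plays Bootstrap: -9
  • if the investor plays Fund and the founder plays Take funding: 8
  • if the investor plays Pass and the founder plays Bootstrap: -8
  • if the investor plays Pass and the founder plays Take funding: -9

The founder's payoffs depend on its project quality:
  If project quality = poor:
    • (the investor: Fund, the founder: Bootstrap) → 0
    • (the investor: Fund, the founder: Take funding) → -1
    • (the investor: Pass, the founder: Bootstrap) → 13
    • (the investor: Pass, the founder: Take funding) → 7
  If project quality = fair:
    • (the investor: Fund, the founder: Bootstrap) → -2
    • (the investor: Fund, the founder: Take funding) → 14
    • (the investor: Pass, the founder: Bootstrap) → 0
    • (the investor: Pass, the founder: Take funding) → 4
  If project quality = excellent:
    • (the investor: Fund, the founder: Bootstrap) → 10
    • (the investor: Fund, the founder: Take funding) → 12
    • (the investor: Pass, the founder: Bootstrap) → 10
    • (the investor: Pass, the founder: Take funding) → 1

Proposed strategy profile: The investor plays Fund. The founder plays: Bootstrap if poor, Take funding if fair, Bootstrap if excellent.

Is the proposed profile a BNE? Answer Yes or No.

No

The investor plays Fund: E[Fund] = 0.6·(-9) + 0.1·(8) + 0.3·(-9) = -7.3; E[Pass] = -8.1. Best-responding. ✓
The founder (project quality poor), facing Fund: Bootstrap gives 0, Take funding gives -1. Proposed Bootstrap is best. ✓
The founder (project quality fair), facing Fund: Bootstrap gives -2, Take funding gives 14. Proposed Take funding is best. ✓
The founder (project quality excellent), facing Fund: Bootstrap gives 10, Take funding gives 12. Proposed Bootstrap is not best — profitable deviation exists. ✗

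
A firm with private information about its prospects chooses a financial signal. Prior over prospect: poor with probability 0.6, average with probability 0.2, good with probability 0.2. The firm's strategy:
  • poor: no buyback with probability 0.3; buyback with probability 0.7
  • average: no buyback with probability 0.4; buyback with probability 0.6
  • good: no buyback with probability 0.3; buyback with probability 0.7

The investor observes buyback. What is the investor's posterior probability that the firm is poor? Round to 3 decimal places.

0.618

P(buyback) = 0.6·0.7 + 0.2·0.6 + 0.2·0.7 = 0.68
P(poor | buyback) = (0.6·0.7) / 0.68 = 0.42 / 0.68 = 0.617647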